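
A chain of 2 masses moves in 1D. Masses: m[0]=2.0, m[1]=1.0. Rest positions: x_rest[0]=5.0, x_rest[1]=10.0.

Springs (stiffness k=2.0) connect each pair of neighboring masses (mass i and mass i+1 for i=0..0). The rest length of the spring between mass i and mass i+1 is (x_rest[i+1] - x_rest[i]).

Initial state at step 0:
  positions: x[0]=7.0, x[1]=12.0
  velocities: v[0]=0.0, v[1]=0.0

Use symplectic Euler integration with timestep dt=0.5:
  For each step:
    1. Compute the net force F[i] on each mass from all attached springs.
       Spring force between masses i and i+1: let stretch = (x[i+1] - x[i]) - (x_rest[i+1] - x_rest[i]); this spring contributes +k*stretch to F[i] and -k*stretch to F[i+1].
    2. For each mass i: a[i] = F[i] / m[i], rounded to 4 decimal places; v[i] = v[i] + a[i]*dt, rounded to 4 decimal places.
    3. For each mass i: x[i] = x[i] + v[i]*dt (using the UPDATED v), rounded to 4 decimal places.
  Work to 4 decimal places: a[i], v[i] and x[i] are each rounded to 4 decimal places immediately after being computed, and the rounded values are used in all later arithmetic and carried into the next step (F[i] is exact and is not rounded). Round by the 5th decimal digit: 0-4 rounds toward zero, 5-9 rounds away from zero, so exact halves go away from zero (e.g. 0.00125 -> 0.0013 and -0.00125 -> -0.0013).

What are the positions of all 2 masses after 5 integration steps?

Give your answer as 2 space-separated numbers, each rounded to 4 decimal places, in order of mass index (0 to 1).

Answer: 7.0000 12.0000

Derivation:
Step 0: x=[7.0000 12.0000] v=[0.0000 0.0000]
Step 1: x=[7.0000 12.0000] v=[0.0000 0.0000]
Step 2: x=[7.0000 12.0000] v=[0.0000 0.0000]
Step 3: x=[7.0000 12.0000] v=[0.0000 0.0000]
Step 4: x=[7.0000 12.0000] v=[0.0000 0.0000]
Step 5: x=[7.0000 12.0000] v=[0.0000 0.0000]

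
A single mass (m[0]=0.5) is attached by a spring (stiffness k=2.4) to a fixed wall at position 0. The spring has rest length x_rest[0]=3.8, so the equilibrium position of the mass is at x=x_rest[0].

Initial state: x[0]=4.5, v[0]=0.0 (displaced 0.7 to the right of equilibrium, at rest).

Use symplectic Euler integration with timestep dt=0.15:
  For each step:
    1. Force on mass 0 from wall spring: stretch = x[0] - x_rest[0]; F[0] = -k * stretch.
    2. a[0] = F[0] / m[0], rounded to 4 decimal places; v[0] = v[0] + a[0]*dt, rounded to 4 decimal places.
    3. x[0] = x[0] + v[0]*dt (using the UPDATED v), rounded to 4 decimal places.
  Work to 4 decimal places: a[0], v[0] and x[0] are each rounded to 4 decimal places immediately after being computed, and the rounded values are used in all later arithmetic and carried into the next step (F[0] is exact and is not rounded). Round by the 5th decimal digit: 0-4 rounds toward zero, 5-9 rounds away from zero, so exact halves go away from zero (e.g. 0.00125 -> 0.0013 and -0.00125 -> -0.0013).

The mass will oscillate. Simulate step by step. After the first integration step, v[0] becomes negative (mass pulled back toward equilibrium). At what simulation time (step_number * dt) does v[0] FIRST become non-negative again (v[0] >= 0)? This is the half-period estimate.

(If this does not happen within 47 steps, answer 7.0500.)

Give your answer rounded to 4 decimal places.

Step 0: x=[4.5000] v=[0.0000]
Step 1: x=[4.4244] v=[-0.5040]
Step 2: x=[4.2814] v=[-0.9536]
Step 3: x=[4.0864] v=[-1.3002]
Step 4: x=[3.8604] v=[-1.5064]
Step 5: x=[3.6279] v=[-1.5499]
Step 6: x=[3.4140] v=[-1.4260]
Step 7: x=[3.2418] v=[-1.1481]
Step 8: x=[3.1299] v=[-0.7462]
Step 9: x=[3.0903] v=[-0.2637]
Step 10: x=[3.1274] v=[0.2473]
First v>=0 after going negative at step 10, time=1.5000

Answer: 1.5000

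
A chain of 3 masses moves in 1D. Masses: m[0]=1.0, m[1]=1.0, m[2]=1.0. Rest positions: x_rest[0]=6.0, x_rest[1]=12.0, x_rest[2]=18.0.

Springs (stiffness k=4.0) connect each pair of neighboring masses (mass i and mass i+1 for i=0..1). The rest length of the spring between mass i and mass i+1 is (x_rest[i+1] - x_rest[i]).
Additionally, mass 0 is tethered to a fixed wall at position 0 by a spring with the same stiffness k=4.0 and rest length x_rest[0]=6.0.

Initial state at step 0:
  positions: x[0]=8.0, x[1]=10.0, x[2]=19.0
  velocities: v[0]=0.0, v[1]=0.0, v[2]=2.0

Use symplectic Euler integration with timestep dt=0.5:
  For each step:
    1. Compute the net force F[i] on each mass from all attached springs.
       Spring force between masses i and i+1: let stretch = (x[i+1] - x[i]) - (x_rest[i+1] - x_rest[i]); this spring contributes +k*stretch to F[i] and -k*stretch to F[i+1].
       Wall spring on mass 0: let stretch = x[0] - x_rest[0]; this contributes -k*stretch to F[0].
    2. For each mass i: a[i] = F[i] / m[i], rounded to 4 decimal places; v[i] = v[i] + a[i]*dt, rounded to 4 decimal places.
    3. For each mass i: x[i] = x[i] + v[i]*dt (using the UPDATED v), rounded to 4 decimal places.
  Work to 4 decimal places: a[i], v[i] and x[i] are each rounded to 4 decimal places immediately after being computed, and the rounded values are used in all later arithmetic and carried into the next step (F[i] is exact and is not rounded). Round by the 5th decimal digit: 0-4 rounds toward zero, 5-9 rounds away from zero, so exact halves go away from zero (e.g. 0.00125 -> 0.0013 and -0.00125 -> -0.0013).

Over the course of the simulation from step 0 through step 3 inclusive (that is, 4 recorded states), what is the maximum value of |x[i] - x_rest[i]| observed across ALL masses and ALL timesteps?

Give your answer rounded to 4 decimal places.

Step 0: x=[8.0000 10.0000 19.0000] v=[0.0000 0.0000 2.0000]
Step 1: x=[2.0000 17.0000 17.0000] v=[-12.0000 14.0000 -4.0000]
Step 2: x=[9.0000 9.0000 21.0000] v=[14.0000 -16.0000 8.0000]
Step 3: x=[7.0000 13.0000 19.0000] v=[-4.0000 8.0000 -4.0000]
Max displacement = 5.0000

Answer: 5.0000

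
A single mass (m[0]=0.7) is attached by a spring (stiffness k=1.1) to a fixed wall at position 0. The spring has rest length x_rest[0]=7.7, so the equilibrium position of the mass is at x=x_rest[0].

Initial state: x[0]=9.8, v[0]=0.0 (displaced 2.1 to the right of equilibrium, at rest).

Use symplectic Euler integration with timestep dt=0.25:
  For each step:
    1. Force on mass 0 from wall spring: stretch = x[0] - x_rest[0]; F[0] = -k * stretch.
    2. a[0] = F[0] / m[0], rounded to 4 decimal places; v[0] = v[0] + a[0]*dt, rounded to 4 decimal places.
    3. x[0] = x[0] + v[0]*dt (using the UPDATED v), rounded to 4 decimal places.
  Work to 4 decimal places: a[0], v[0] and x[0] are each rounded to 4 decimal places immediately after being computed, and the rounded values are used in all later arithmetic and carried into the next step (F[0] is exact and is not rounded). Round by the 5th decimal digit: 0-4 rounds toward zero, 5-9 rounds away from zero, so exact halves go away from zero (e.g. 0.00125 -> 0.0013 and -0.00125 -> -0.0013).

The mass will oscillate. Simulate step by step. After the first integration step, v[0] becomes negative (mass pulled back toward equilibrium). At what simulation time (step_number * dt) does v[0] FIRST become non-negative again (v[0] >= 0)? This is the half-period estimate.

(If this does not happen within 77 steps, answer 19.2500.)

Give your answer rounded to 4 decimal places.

Step 0: x=[9.8000] v=[0.0000]
Step 1: x=[9.5938] v=[-0.8250]
Step 2: x=[9.2016] v=[-1.5690]
Step 3: x=[8.6619] v=[-2.1589]
Step 4: x=[8.0277] v=[-2.5368]
Step 5: x=[7.3613] v=[-2.6656]
Step 6: x=[6.7282] v=[-2.5326]
Step 7: x=[6.1905] v=[-2.1508]
Step 8: x=[5.8011] v=[-1.5578]
Step 9: x=[5.5982] v=[-0.8118]
Step 10: x=[5.6017] v=[0.0139]
First v>=0 after going negative at step 10, time=2.5000

Answer: 2.5000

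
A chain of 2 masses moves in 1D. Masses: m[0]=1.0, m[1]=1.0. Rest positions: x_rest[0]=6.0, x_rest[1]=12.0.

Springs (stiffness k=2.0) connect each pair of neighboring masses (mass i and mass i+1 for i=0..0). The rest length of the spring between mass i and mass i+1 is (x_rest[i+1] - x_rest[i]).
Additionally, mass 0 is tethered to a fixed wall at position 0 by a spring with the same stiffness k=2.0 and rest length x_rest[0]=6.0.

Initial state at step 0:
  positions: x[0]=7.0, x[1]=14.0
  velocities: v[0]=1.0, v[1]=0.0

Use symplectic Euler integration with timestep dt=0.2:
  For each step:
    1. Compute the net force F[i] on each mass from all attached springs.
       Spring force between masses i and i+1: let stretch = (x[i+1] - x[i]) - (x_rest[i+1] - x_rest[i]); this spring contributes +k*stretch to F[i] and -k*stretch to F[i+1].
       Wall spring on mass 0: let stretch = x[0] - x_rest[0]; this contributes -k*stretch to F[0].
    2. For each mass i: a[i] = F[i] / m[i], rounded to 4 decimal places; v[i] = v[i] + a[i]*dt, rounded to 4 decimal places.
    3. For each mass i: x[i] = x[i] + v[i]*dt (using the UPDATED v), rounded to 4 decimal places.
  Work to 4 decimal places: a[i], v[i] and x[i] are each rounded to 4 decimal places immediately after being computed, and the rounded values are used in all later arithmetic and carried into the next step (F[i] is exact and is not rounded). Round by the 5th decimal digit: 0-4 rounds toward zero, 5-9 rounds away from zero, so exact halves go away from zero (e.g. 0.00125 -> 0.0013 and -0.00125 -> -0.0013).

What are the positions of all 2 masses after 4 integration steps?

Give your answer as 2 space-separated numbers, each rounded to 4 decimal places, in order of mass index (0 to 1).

Answer: 7.4315 13.4268

Derivation:
Step 0: x=[7.0000 14.0000] v=[1.0000 0.0000]
Step 1: x=[7.2000 13.9200] v=[1.0000 -0.4000]
Step 2: x=[7.3616 13.7824] v=[0.8080 -0.6880]
Step 3: x=[7.4479 13.6111] v=[0.4317 -0.8563]
Step 4: x=[7.4315 13.4268] v=[-0.0822 -0.9216]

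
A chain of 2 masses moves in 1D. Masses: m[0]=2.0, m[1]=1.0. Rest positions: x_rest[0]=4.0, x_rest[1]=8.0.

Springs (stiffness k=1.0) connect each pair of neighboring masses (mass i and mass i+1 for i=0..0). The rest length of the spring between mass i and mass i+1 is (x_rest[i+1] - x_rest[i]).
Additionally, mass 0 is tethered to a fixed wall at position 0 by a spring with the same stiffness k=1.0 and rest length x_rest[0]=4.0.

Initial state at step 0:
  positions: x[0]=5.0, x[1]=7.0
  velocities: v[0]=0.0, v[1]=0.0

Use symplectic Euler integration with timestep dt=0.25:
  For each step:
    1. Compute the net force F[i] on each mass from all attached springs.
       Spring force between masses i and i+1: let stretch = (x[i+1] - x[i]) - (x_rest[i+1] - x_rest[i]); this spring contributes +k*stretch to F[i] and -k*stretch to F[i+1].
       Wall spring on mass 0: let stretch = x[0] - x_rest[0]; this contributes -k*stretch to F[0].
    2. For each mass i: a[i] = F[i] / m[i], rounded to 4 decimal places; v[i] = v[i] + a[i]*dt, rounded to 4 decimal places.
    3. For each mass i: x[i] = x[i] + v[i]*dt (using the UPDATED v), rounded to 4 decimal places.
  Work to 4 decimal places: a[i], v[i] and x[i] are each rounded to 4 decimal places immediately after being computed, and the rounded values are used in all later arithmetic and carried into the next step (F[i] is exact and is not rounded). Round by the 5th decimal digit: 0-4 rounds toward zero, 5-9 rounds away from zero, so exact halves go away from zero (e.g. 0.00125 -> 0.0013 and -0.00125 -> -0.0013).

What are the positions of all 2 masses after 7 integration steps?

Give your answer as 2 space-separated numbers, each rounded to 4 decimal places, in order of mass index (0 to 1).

Answer: 3.4050 9.0603

Derivation:
Step 0: x=[5.0000 7.0000] v=[0.0000 0.0000]
Step 1: x=[4.9063 7.1250] v=[-0.3750 0.5000]
Step 2: x=[4.7286 7.3613] v=[-0.7110 0.9453]
Step 3: x=[4.4854 7.6831] v=[-0.9730 1.2871]
Step 4: x=[4.2019 8.0550] v=[-1.1340 1.4877]
Step 5: x=[3.9075 8.4361] v=[-1.1776 1.5244]
Step 6: x=[3.6325 8.7842] v=[-1.1000 1.3923]
Step 7: x=[3.4050 9.0603] v=[-0.9101 1.1044]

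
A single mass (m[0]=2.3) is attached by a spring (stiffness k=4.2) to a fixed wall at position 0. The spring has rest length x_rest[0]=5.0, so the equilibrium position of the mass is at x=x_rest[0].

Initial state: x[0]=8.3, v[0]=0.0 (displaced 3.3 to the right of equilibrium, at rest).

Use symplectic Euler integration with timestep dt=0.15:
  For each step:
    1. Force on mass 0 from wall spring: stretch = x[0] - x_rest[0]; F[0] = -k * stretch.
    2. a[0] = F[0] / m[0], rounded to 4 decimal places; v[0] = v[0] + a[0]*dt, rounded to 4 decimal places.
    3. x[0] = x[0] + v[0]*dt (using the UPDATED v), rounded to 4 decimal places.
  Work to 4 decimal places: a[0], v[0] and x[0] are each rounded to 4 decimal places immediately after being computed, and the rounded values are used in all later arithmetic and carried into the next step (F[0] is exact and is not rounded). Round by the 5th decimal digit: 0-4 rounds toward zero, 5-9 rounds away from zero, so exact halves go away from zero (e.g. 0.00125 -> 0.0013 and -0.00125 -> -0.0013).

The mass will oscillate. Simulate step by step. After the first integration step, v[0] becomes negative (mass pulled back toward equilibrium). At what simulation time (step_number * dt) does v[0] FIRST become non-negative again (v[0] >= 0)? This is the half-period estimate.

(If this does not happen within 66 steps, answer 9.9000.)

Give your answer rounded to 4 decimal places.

Step 0: x=[8.3000] v=[0.0000]
Step 1: x=[8.1644] v=[-0.9039]
Step 2: x=[7.8988] v=[-1.7707]
Step 3: x=[7.5141] v=[-2.5647]
Step 4: x=[7.0261] v=[-3.2534]
Step 5: x=[6.4548] v=[-3.8084]
Step 6: x=[5.8238] v=[-4.2069]
Step 7: x=[5.1589] v=[-4.4325]
Step 8: x=[4.4875] v=[-4.4760]
Step 9: x=[3.8372] v=[-4.3356]
Step 10: x=[3.2346] v=[-4.0171]
Step 11: x=[2.7046] v=[-3.5335]
Step 12: x=[2.2689] v=[-2.9048]
Step 13: x=[1.9454] v=[-2.1567]
Step 14: x=[1.7474] v=[-1.3200]
Step 15: x=[1.6830] v=[-0.4291]
Step 16: x=[1.7549] v=[0.4795]
First v>=0 after going negative at step 16, time=2.4000

Answer: 2.4000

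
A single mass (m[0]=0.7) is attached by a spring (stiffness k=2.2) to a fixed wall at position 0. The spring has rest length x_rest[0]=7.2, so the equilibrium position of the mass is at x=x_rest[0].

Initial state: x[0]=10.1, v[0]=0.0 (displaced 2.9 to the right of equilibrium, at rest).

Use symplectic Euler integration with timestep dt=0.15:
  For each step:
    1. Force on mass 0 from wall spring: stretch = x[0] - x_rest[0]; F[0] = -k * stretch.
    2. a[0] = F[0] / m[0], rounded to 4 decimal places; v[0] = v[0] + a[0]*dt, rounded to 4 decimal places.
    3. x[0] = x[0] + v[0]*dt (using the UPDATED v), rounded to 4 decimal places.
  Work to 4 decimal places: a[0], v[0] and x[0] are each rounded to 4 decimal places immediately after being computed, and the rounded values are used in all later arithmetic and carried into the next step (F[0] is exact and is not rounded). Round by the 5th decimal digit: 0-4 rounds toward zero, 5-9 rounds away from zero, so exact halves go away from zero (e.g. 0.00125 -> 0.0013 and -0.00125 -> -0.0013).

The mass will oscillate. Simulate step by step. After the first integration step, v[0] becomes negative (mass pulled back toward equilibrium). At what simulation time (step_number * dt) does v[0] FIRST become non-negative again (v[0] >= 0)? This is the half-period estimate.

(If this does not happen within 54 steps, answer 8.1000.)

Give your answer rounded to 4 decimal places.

Step 0: x=[10.1000] v=[0.0000]
Step 1: x=[9.8949] v=[-1.3671]
Step 2: x=[9.4993] v=[-2.6376]
Step 3: x=[8.9411] v=[-3.7216]
Step 4: x=[8.2597] v=[-4.5424]
Step 5: x=[7.5034] v=[-5.0420]
Step 6: x=[6.7257] v=[-5.1850]
Step 7: x=[5.9815] v=[-4.9614]
Step 8: x=[5.3235] v=[-4.3870]
Step 9: x=[4.7981] v=[-3.5024]
Step 10: x=[4.4426] v=[-2.3701]
Step 11: x=[4.2821] v=[-1.0702]
Step 12: x=[4.3279] v=[0.3054]
First v>=0 after going negative at step 12, time=1.8000

Answer: 1.8000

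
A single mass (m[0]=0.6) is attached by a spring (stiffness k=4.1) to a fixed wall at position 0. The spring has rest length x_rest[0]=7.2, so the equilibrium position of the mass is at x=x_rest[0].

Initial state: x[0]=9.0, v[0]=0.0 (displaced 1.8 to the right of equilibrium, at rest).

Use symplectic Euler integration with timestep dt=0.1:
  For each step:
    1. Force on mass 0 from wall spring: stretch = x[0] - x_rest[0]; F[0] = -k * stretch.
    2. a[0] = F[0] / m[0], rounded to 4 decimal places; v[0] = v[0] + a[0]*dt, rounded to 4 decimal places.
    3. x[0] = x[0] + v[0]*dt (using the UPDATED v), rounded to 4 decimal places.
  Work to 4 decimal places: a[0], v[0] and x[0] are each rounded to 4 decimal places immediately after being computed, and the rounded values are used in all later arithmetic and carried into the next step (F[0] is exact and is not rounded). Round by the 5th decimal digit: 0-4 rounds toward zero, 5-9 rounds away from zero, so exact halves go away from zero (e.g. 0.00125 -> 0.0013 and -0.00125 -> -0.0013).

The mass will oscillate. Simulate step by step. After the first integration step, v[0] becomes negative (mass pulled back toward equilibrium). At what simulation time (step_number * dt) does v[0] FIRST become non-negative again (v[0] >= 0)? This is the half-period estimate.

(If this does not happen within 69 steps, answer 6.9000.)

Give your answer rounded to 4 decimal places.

Answer: 1.2000

Derivation:
Step 0: x=[9.0000] v=[0.0000]
Step 1: x=[8.8770] v=[-1.2300]
Step 2: x=[8.6394] v=[-2.3760]
Step 3: x=[8.3034] v=[-3.3596]
Step 4: x=[7.8920] v=[-4.1136]
Step 5: x=[7.4334] v=[-4.5865]
Step 6: x=[6.9588] v=[-4.7460]
Step 7: x=[6.5007] v=[-4.5812]
Step 8: x=[6.0904] v=[-4.1033]
Step 9: x=[5.7559] v=[-3.3451]
Step 10: x=[5.5201] v=[-2.3583]
Step 11: x=[5.3991] v=[-1.2104]
Step 12: x=[5.4011] v=[0.0202]
First v>=0 after going negative at step 12, time=1.2000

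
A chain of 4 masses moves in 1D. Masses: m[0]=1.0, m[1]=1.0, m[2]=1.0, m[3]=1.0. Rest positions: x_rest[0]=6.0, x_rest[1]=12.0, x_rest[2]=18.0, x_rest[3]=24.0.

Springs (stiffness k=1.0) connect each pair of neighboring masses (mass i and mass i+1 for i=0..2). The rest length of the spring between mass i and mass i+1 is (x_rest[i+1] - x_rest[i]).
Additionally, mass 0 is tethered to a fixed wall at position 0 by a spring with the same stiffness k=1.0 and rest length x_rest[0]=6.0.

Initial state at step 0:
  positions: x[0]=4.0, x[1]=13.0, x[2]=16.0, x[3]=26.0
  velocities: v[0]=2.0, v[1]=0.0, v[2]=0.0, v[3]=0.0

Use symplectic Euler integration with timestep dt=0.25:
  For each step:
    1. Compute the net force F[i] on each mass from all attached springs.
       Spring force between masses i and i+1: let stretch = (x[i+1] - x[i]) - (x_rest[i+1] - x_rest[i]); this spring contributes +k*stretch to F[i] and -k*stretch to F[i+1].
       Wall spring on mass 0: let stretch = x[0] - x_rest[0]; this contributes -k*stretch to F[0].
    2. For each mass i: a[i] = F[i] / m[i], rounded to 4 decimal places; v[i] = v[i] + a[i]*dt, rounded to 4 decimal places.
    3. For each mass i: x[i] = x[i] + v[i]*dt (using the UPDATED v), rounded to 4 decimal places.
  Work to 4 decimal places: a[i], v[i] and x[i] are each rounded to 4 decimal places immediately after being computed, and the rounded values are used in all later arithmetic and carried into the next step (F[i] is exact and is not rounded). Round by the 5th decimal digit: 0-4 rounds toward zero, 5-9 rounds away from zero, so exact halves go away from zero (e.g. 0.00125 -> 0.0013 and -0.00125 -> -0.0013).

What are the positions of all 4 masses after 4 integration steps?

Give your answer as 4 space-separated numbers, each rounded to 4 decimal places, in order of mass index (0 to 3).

Step 0: x=[4.0000 13.0000 16.0000 26.0000] v=[2.0000 0.0000 0.0000 0.0000]
Step 1: x=[4.8125 12.6250 16.4375 25.7500] v=[3.2500 -1.5000 1.7500 -1.0000]
Step 2: x=[5.8125 12.0000 17.2188 25.2930] v=[4.0000 -2.5000 3.1250 -1.8281]
Step 3: x=[6.8360 11.3145 18.1785 24.7063] v=[4.0938 -2.7422 3.8389 -2.3467]
Step 4: x=[7.7121 10.7781 19.1172 24.0866] v=[3.5044 -2.1458 3.7549 -2.4787]

Answer: 7.7121 10.7781 19.1172 24.0866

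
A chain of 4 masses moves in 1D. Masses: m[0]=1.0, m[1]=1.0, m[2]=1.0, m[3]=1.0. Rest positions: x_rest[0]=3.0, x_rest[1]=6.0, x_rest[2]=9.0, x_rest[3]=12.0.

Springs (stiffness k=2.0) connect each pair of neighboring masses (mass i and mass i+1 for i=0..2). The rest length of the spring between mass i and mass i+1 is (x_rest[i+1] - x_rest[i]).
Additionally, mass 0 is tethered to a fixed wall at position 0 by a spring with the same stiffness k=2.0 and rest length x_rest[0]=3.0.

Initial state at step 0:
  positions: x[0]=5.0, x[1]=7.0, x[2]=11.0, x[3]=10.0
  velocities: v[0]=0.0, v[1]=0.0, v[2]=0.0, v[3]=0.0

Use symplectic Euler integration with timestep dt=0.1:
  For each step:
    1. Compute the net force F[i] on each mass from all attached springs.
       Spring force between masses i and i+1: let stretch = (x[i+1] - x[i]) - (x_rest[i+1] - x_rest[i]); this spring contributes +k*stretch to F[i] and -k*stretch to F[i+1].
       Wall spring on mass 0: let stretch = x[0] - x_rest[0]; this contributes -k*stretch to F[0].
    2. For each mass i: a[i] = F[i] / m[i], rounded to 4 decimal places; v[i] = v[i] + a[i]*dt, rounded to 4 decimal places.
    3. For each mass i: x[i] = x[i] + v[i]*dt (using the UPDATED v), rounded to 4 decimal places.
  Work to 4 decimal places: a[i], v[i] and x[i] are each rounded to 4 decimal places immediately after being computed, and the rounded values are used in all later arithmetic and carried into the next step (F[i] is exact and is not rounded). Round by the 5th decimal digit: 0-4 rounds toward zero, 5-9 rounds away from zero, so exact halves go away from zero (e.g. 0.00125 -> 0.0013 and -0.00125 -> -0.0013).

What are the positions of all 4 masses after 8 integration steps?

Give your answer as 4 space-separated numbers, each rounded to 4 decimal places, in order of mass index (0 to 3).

Step 0: x=[5.0000 7.0000 11.0000 10.0000] v=[0.0000 0.0000 0.0000 0.0000]
Step 1: x=[4.9400 7.0400 10.9000 10.0800] v=[-0.6000 0.4000 -1.0000 0.8000]
Step 2: x=[4.8232 7.1152 10.7064 10.2364] v=[-1.1680 0.7520 -1.9360 1.5640]
Step 3: x=[4.6558 7.2164 10.4316 10.4622] v=[-1.6742 1.0118 -2.7482 2.2580]
Step 4: x=[4.4465 7.3307 10.0931 10.7474] v=[-2.0932 1.1427 -3.3851 2.8519]
Step 5: x=[4.2059 7.4425 9.7124 11.0795] v=[-2.4057 1.1183 -3.8067 3.3210]
Step 6: x=[3.9459 7.5350 9.3137 11.4443] v=[-2.5996 0.9250 -3.9873 3.6476]
Step 7: x=[3.6788 7.5913 8.9220 11.8265] v=[-2.6710 0.5629 -3.9169 3.8215]
Step 8: x=[3.4164 7.5960 8.5618 12.2106] v=[-2.6243 0.0465 -3.6021 3.8406]

Answer: 3.4164 7.5960 8.5618 12.2106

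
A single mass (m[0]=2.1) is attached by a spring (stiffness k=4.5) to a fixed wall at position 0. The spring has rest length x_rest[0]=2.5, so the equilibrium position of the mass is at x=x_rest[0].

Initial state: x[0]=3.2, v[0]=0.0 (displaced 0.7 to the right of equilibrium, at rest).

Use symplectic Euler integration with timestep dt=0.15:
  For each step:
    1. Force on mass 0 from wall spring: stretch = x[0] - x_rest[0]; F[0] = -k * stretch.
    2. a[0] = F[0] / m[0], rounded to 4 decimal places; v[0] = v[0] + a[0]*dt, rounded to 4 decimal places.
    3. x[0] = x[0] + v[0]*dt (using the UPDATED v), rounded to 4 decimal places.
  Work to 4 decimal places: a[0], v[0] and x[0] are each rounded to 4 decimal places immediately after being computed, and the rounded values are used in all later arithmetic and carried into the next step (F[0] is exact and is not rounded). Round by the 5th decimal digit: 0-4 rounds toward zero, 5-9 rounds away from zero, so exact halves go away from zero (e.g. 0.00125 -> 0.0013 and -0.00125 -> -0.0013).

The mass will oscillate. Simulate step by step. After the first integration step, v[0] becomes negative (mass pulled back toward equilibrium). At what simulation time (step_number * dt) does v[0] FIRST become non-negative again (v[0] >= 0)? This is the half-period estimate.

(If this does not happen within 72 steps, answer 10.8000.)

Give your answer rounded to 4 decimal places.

Step 0: x=[3.2000] v=[0.0000]
Step 1: x=[3.1663] v=[-0.2250]
Step 2: x=[3.1004] v=[-0.4392]
Step 3: x=[3.0056] v=[-0.6322]
Step 4: x=[2.8864] v=[-0.7947]
Step 5: x=[2.7486] v=[-0.9189]
Step 6: x=[2.5988] v=[-0.9988]
Step 7: x=[2.4442] v=[-1.0306]
Step 8: x=[2.2923] v=[-1.0127]
Step 9: x=[2.1504] v=[-0.9459]
Step 10: x=[2.0254] v=[-0.8335]
Step 11: x=[1.9233] v=[-0.6810]
Step 12: x=[1.8490] v=[-0.4956]
Step 13: x=[1.8060] v=[-0.2864]
Step 14: x=[1.7965] v=[-0.0633]
Step 15: x=[1.8209] v=[0.1628]
First v>=0 after going negative at step 15, time=2.2500

Answer: 2.2500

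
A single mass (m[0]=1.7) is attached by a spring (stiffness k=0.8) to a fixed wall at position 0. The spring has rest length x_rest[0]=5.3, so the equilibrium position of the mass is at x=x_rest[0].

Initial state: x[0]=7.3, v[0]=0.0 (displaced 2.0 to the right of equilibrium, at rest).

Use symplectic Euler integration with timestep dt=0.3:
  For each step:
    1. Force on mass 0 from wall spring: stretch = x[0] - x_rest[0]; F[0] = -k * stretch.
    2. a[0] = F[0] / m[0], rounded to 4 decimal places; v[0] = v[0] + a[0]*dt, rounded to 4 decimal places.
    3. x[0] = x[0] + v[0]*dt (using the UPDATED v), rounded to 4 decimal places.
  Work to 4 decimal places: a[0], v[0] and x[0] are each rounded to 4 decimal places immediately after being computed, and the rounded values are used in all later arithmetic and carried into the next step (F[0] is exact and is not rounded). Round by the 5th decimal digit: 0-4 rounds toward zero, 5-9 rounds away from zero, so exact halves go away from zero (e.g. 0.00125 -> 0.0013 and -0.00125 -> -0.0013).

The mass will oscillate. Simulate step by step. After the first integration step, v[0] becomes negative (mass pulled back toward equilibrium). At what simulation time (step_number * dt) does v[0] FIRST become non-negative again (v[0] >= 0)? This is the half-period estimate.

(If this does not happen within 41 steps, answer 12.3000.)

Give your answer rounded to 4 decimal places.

Answer: 4.8000

Derivation:
Step 0: x=[7.3000] v=[0.0000]
Step 1: x=[7.2153] v=[-0.2824]
Step 2: x=[7.0495] v=[-0.5528]
Step 3: x=[6.8096] v=[-0.7998]
Step 4: x=[6.5057] v=[-1.0129]
Step 5: x=[6.1508] v=[-1.1831]
Step 6: x=[5.7598] v=[-1.3032]
Step 7: x=[5.3494] v=[-1.3681]
Step 8: x=[4.9369] v=[-1.3751]
Step 9: x=[4.5398] v=[-1.3238]
Step 10: x=[4.1749] v=[-1.2165]
Step 11: x=[3.8576] v=[-1.0577]
Step 12: x=[3.6014] v=[-0.8541]
Step 13: x=[3.4171] v=[-0.6143]
Step 14: x=[3.3126] v=[-0.3485]
Step 15: x=[3.2922] v=[-0.0679]
Step 16: x=[3.3569] v=[0.2155]
First v>=0 after going negative at step 16, time=4.8000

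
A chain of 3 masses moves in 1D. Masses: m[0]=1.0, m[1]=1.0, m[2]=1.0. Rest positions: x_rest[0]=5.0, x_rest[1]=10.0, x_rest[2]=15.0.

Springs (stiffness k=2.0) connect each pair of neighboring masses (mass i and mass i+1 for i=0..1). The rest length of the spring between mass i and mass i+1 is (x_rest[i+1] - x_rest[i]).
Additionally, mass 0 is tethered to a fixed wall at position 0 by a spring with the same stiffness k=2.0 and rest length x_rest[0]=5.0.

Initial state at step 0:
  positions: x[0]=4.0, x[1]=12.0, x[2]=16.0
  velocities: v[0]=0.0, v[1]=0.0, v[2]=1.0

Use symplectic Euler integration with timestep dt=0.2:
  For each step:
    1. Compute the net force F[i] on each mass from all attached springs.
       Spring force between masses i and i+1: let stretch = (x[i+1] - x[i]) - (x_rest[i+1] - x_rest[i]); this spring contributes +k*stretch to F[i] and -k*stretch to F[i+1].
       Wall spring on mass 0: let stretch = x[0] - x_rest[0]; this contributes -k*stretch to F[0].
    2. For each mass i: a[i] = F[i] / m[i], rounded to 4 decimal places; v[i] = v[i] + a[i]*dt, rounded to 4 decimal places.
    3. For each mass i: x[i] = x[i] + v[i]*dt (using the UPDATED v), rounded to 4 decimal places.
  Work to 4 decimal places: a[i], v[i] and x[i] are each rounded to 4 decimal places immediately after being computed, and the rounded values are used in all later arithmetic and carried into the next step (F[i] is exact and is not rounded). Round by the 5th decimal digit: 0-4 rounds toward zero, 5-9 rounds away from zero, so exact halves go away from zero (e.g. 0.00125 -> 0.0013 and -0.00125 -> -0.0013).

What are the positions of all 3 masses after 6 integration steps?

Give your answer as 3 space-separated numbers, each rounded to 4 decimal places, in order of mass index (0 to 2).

Answer: 6.7876 9.8743 16.8748

Derivation:
Step 0: x=[4.0000 12.0000 16.0000] v=[0.0000 0.0000 1.0000]
Step 1: x=[4.3200 11.6800 16.2800] v=[1.6000 -1.6000 1.4000]
Step 2: x=[4.8832 11.1392 16.5920] v=[2.8160 -2.7040 1.5600]
Step 3: x=[5.5562 10.5341 16.8678] v=[3.3651 -3.0253 1.3789]
Step 4: x=[6.1830 10.0375 17.0369] v=[3.1338 -2.4830 0.8454]
Step 5: x=[6.6235 9.7925 17.0460] v=[2.2024 -1.2250 0.0456]
Step 6: x=[6.7876 9.8743 16.8748] v=[0.8206 0.4088 -0.8558]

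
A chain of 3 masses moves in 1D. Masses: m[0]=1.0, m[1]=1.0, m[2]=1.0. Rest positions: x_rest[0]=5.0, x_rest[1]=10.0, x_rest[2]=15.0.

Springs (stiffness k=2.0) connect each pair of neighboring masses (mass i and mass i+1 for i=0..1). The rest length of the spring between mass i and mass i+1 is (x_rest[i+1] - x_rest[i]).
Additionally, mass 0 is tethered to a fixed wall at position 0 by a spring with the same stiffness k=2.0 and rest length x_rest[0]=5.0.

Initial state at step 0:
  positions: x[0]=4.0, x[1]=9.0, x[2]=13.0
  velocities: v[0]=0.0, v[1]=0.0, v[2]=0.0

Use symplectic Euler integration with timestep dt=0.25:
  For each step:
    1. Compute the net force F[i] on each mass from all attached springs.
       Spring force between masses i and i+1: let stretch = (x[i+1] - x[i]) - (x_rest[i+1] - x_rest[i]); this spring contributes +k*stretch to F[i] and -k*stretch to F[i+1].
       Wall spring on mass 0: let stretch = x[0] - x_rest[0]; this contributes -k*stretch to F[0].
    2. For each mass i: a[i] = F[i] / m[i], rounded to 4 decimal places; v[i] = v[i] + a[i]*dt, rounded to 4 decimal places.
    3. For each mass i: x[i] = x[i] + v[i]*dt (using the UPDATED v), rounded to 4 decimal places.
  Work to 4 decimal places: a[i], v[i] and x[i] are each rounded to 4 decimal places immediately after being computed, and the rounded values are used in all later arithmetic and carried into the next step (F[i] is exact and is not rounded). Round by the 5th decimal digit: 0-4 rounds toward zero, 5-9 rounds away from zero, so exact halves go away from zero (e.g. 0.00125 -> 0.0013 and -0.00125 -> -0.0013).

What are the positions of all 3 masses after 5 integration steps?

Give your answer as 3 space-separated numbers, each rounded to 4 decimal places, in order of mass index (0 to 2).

Answer: 4.7121 8.6897 14.0696

Derivation:
Step 0: x=[4.0000 9.0000 13.0000] v=[0.0000 0.0000 0.0000]
Step 1: x=[4.1250 8.8750 13.1250] v=[0.5000 -0.5000 0.5000]
Step 2: x=[4.3281 8.6875 13.3438] v=[0.8125 -0.7500 0.8750]
Step 3: x=[4.5352 8.5371 13.6055] v=[0.8282 -0.6016 1.0469]
Step 4: x=[4.6756 8.5200 13.8587] v=[0.5616 -0.0684 1.0127]
Step 5: x=[4.7121 8.6897 14.0696] v=[0.1460 0.6788 0.8434]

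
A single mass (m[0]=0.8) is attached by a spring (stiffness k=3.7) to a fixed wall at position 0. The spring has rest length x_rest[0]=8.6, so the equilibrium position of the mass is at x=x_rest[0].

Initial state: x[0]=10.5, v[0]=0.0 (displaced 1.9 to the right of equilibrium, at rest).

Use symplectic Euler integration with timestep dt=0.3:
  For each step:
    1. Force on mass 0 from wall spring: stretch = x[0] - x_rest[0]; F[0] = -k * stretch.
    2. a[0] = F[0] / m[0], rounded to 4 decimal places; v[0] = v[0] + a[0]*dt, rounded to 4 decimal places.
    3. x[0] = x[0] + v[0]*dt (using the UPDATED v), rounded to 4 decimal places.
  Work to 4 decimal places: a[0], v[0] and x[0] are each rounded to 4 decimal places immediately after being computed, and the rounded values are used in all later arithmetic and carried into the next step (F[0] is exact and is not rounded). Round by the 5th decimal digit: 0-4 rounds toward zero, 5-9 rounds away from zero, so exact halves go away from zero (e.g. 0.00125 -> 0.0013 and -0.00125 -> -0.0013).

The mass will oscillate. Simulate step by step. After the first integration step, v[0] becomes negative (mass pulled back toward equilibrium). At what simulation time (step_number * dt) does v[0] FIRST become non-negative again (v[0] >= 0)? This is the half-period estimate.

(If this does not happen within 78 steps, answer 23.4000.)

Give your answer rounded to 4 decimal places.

Answer: 1.5000

Derivation:
Step 0: x=[10.5000] v=[0.0000]
Step 1: x=[9.7091] v=[-2.6363]
Step 2: x=[8.4565] v=[-4.1752]
Step 3: x=[7.2637] v=[-3.9761]
Step 4: x=[6.6271] v=[-2.1220]
Step 5: x=[6.8117] v=[0.6154]
First v>=0 after going negative at step 5, time=1.5000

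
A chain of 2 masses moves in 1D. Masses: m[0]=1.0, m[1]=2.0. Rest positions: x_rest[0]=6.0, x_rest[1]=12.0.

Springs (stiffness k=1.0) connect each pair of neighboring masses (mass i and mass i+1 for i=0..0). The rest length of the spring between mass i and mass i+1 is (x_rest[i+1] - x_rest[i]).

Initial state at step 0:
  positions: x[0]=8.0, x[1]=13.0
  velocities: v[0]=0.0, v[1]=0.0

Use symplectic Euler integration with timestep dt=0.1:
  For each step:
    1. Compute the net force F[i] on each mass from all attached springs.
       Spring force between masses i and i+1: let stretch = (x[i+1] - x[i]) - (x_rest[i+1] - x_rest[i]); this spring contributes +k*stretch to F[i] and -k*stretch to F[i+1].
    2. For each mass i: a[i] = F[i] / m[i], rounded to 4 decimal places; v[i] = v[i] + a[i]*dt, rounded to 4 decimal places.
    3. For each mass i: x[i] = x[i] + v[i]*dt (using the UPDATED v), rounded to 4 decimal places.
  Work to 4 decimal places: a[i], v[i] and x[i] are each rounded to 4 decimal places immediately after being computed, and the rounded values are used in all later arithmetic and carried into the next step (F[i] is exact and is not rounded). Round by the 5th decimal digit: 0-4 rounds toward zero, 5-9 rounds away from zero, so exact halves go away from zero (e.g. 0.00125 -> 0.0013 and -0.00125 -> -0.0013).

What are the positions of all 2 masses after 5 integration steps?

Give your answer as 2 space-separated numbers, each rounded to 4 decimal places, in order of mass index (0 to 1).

Step 0: x=[8.0000 13.0000] v=[0.0000 0.0000]
Step 1: x=[7.9900 13.0050] v=[-0.1000 0.0500]
Step 2: x=[7.9702 13.0149] v=[-0.1985 0.0993]
Step 3: x=[7.9408 13.0296] v=[-0.2940 0.1471]
Step 4: x=[7.9023 13.0489] v=[-0.3851 0.1927]
Step 5: x=[7.8553 13.0724] v=[-0.4704 0.2354]

Answer: 7.8553 13.0724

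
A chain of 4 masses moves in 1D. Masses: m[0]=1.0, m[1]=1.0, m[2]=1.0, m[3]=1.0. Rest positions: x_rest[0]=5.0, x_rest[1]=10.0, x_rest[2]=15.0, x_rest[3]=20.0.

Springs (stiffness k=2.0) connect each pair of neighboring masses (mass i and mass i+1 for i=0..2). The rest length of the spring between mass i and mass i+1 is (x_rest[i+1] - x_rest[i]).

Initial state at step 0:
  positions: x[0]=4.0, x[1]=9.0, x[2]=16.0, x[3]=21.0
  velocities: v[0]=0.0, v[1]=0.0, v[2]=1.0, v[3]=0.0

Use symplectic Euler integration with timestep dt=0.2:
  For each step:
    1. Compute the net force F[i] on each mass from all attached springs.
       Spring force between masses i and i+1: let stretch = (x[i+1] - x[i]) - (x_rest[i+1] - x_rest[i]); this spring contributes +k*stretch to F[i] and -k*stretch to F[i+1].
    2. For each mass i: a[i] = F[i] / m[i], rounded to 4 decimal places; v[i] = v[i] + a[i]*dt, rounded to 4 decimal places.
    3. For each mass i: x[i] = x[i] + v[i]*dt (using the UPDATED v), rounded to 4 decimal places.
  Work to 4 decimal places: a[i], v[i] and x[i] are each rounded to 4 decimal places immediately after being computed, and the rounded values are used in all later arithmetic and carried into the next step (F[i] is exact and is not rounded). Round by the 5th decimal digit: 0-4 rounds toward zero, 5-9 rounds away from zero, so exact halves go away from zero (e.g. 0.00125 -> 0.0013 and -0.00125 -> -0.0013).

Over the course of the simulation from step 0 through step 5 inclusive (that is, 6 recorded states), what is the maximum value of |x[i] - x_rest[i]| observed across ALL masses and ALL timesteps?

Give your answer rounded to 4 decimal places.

Step 0: x=[4.0000 9.0000 16.0000 21.0000] v=[0.0000 0.0000 1.0000 0.0000]
Step 1: x=[4.0000 9.1600 16.0400 21.0000] v=[0.0000 0.8000 0.2000 0.0000]
Step 2: x=[4.0128 9.4576 15.9264 21.0032] v=[0.0640 1.4880 -0.5680 0.0160]
Step 3: x=[4.0612 9.8371 15.7014 21.0003] v=[0.2419 1.8976 -1.1248 -0.0147]
Step 4: x=[4.1717 10.2237 15.4312 20.9734] v=[0.5523 1.9330 -1.3510 -0.1343]
Step 5: x=[4.3663 10.5427 15.1878 20.9032] v=[0.9731 1.5952 -1.2171 -0.3512]
Max displacement = 1.0400

Answer: 1.0400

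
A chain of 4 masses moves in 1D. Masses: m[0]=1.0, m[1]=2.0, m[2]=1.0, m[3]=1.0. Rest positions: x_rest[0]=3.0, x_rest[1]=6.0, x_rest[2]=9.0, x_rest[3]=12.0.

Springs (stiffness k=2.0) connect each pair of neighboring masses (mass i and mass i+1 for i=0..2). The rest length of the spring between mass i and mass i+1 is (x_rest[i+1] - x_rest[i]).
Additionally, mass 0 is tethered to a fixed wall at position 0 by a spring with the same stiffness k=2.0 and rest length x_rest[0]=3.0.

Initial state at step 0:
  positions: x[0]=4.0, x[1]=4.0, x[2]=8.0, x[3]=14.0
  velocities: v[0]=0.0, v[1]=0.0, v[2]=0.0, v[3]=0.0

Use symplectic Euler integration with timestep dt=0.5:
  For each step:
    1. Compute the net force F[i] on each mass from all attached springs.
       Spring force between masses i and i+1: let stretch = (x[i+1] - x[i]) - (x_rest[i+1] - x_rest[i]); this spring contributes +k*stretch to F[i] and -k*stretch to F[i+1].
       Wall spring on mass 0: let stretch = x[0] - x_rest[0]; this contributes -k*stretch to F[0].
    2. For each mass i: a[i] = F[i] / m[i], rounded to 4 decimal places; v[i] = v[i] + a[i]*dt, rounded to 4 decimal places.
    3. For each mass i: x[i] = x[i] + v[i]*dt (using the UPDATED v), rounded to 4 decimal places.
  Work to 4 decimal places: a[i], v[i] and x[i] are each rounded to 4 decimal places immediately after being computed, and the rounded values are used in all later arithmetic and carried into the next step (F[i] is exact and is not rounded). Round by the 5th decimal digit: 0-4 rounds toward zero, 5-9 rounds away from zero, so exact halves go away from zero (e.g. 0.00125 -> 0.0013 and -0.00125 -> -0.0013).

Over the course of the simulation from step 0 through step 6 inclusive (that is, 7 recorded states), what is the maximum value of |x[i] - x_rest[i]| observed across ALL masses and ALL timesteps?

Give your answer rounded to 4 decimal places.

Answer: 3.4063

Derivation:
Step 0: x=[4.0000 4.0000 8.0000 14.0000] v=[0.0000 0.0000 0.0000 0.0000]
Step 1: x=[2.0000 5.0000 9.0000 12.5000] v=[-4.0000 2.0000 2.0000 -3.0000]
Step 2: x=[0.5000 6.2500 9.7500 10.7500] v=[-3.0000 2.5000 1.5000 -3.5000]
Step 3: x=[1.6250 6.9375 9.2500 10.0000] v=[2.2500 1.3750 -1.0000 -1.5000]
Step 4: x=[4.5938 6.8750 7.9688 10.3750] v=[5.9375 -0.1250 -2.5625 0.7500]
Step 5: x=[6.4063 6.5157 7.3438 11.0469] v=[3.6249 -0.7187 -1.2501 1.3438]
Step 6: x=[5.0703 6.3360 8.1563 11.3673] v=[-2.6720 -0.3594 1.6249 0.6407]
Max displacement = 3.4063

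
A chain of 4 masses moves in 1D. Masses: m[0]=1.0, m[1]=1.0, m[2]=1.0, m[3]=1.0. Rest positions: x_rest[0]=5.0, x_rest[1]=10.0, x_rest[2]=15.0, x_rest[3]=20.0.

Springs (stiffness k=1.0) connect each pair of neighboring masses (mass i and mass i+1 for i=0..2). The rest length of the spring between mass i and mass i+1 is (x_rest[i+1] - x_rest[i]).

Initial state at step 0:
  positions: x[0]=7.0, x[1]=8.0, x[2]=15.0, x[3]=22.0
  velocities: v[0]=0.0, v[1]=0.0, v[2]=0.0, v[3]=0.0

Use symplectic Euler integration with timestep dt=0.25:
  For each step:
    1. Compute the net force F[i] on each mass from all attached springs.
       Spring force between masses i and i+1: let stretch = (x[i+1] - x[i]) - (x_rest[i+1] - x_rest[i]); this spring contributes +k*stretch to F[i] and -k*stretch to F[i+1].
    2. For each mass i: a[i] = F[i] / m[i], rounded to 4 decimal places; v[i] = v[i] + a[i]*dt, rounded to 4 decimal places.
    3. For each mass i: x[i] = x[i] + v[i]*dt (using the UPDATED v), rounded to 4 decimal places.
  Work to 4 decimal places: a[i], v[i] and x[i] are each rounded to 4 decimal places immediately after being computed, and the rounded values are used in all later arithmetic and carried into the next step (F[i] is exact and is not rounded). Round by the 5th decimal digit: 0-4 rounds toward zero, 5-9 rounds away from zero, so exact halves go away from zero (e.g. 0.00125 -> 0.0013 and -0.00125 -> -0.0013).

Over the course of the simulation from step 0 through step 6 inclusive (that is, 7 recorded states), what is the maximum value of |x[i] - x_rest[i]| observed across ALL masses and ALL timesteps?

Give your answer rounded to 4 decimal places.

Answer: 2.3519

Derivation:
Step 0: x=[7.0000 8.0000 15.0000 22.0000] v=[0.0000 0.0000 0.0000 0.0000]
Step 1: x=[6.7500 8.3750 15.0000 21.8750] v=[-1.0000 1.5000 0.0000 -0.5000]
Step 2: x=[6.2891 9.0625 15.0156 21.6328] v=[-1.8438 2.7500 0.0625 -0.9688]
Step 3: x=[5.6890 9.9487 15.0727 21.2895] v=[-2.4005 3.5449 0.2285 -1.3731]
Step 4: x=[5.0426 10.8890 15.1981 20.8702] v=[-2.5856 3.7610 0.5017 -1.6773]
Step 5: x=[4.4491 11.7332 15.4087 20.4089] v=[-2.3740 3.3767 0.8425 -1.8453]
Step 6: x=[3.9984 12.3519 15.7021 19.9476] v=[-1.8030 2.4746 1.1737 -1.8454]
Max displacement = 2.3519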